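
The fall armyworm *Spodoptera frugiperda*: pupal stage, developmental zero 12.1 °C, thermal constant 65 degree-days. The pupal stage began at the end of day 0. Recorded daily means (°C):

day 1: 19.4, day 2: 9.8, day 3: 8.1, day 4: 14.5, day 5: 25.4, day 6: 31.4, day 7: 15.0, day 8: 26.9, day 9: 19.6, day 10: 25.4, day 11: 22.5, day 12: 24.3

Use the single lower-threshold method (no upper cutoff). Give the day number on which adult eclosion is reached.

day 9

Daily DD above 12.1 °C: 7.3, 0.0, 0.0, 2.4, 13.3, 19.3, 2.9, 14.8, 7.5, 13.3, 10.4, 12.2.
Cumulative: 7.3, 7.3, 7.3, 9.7, 23.0, 42.3, 45.2, 60.0, 67.5, 80.8, 91.2, 103.4.
The total first reaches 65 DD on day 9.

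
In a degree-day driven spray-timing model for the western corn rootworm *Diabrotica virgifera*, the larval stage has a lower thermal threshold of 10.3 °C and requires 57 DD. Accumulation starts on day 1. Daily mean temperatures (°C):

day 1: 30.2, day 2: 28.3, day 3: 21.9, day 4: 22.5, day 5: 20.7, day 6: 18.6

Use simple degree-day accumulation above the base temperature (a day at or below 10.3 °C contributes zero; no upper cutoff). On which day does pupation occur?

Daily DD above 10.3 °C: 19.9, 18.0, 11.6, 12.2, 10.4, 8.3.
Cumulative: 19.9, 37.9, 49.5, 61.7, 72.1, 80.4.
The total first reaches 57 DD on day 4.

day 4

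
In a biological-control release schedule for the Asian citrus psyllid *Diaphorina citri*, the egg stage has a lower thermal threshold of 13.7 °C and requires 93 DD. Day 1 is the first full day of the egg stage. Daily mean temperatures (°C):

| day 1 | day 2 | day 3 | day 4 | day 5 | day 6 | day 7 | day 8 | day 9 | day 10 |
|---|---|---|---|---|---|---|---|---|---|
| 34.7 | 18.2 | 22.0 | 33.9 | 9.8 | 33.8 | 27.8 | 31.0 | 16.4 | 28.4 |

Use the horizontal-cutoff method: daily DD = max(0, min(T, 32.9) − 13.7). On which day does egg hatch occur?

Daily DD above 13.7 °C (capped at 19.2): 19.2, 4.5, 8.3, 19.2, 0.0, 19.2, 14.1, 17.3, 2.7, 14.7.
Cumulative: 19.2, 23.7, 32.0, 51.2, 51.2, 70.4, 84.5, 101.8, 104.5, 119.2.
The total first reaches 93 DD on day 8.

day 8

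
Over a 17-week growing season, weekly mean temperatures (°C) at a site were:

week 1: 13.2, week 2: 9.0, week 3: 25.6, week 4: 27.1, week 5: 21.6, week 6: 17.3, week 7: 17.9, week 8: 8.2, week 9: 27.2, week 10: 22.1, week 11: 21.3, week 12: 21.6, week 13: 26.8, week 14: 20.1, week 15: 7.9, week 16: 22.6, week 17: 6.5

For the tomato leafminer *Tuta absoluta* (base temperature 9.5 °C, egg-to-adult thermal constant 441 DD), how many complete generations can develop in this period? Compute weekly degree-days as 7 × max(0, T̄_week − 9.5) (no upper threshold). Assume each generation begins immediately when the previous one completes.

2 generations

Weekly DD (7 × max(0, T̄ − 9.5)): 25.9, 0.0, 112.7, 123.2, 84.7, 54.6, 58.8, 0.0, 123.9, 88.2, 82.6, 84.7, 121.1, 74.2, 0.0, 91.7, 0.0.
Season total = 1126.3 DD.
Complete generations = ⌊1126.3 / 441⌋ = 2.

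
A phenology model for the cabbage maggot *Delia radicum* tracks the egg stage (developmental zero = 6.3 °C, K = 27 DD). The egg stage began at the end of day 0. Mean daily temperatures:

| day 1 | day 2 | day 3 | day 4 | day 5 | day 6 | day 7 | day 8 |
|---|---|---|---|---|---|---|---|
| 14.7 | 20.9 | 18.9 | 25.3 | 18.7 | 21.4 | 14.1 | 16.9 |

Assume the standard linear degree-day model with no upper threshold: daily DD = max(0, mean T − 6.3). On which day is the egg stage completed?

Daily DD above 6.3 °C: 8.4, 14.6, 12.6, 19.0, 12.4, 15.1, 7.8, 10.6.
Cumulative: 8.4, 23.0, 35.6, 54.6, 67.0, 82.1, 89.9, 100.5.
The total first reaches 27 DD on day 3.

day 3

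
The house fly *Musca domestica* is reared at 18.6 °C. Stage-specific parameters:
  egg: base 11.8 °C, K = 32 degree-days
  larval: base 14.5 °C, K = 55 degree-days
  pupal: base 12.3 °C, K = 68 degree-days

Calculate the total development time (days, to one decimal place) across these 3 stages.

28.9 days

egg: 32 / (18.6 − 11.8) = 32 / 6.8 = 4.706 d.
larval: 55 / (18.6 − 14.5) = 55 / 4.1 = 13.415 d.
pupal: 68 / (18.6 − 12.3) = 68 / 6.3 = 10.794 d.
Sum = 28.914 ≈ 28.9 days.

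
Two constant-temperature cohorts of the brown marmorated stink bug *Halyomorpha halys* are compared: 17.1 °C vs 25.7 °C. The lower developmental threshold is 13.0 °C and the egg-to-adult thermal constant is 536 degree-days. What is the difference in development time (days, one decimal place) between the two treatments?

At 17.1 °C: 536 / (17.1 − 13.0) = 536 / 4.1 = 130.732 d.
At 25.7 °C: 536 / (25.7 − 13.0) = 536 / 12.7 = 42.205 d.
Difference = |130.732 − 42.205| = 88.527 ≈ 88.5 days.

88.5 days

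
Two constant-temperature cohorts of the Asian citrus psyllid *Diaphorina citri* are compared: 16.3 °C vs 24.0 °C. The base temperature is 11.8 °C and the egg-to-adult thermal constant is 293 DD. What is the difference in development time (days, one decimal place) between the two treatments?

At 16.3 °C: 293 / (16.3 − 11.8) = 293 / 4.5 = 65.111 d.
At 24.0 °C: 293 / (24.0 − 11.8) = 293 / 12.2 = 24.016 d.
Difference = |65.111 − 24.016| = 41.095 ≈ 41.1 days.

41.1 days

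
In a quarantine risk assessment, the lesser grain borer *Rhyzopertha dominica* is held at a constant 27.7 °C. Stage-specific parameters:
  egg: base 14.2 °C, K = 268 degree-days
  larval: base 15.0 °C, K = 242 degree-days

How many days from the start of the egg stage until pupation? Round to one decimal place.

38.9 days

egg: 268 / (27.7 − 14.2) = 268 / 13.5 = 19.852 d.
larval: 242 / (27.7 − 15.0) = 242 / 12.7 = 19.055 d.
Sum = 38.907 ≈ 38.9 days.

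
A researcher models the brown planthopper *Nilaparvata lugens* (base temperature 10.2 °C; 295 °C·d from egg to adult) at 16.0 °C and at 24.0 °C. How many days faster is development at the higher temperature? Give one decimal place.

29.5 days

At 16.0 °C: 295 / (16.0 − 10.2) = 295 / 5.8 = 50.862 d.
At 24.0 °C: 295 / (24.0 − 10.2) = 295 / 13.8 = 21.377 d.
Difference = |50.862 − 21.377| = 29.485 ≈ 29.5 days.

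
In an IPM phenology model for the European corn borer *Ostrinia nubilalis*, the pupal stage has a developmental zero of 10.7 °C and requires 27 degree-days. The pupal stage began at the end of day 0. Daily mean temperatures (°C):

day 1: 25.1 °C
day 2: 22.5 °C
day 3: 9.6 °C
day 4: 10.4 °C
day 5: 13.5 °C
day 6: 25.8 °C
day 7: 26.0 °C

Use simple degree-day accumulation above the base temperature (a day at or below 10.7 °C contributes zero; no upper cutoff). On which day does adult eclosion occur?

day 5

Daily DD above 10.7 °C: 14.4, 11.8, 0.0, 0.0, 2.8, 15.1, 15.3.
Cumulative: 14.4, 26.2, 26.2, 26.2, 29.0, 44.1, 59.4.
The total first reaches 27 DD on day 5.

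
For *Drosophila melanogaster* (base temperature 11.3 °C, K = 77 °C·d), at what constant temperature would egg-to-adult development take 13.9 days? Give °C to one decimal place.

16.8 °C

Required daily accumulation = 77 / 13.9 = 5.540 DD/day.
T = T_base + 5.540 = 11.3 + 5.540 = 16.840 ≈ 16.8 °C.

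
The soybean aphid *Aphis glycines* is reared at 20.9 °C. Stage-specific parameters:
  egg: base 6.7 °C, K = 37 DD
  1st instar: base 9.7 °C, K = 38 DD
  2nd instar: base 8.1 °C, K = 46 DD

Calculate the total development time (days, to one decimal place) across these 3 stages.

egg: 37 / (20.9 − 6.7) = 37 / 14.2 = 2.606 d.
1st instar: 38 / (20.9 − 9.7) = 38 / 11.2 = 3.393 d.
2nd instar: 46 / (20.9 − 8.1) = 46 / 12.8 = 3.594 d.
Sum = 9.592 ≈ 9.6 days.

9.6 days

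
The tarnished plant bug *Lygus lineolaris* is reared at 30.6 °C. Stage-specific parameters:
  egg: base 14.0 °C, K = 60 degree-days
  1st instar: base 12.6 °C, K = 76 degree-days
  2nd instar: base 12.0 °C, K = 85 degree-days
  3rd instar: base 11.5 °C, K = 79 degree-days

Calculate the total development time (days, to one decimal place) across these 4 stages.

egg: 60 / (30.6 − 14.0) = 60 / 16.6 = 3.614 d.
1st instar: 76 / (30.6 − 12.6) = 76 / 18.0 = 4.222 d.
2nd instar: 85 / (30.6 − 12.0) = 85 / 18.6 = 4.570 d.
3rd instar: 79 / (30.6 − 11.5) = 79 / 19.1 = 4.136 d.
Sum = 16.543 ≈ 16.5 days.

16.5 days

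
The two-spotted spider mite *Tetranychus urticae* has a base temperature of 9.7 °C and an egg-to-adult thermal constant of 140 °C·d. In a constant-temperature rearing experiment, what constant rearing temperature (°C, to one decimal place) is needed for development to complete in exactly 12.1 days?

21.3 °C

Required daily accumulation = 140 / 12.1 = 11.570 DD/day.
T = T_base + 11.570 = 9.7 + 11.570 = 21.270 ≈ 21.3 °C.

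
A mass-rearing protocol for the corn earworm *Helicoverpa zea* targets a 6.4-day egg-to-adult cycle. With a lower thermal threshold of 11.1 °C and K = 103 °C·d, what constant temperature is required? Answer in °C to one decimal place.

Required daily accumulation = 103 / 6.4 = 16.094 DD/day.
T = T_base + 16.094 = 11.1 + 16.094 = 27.194 ≈ 27.2 °C.

27.2 °C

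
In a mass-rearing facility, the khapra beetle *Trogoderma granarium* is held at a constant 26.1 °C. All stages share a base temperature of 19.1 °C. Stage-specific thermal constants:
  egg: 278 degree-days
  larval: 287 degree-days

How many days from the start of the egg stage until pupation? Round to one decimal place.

Daily accumulation at 26.1 °C = 26.1 − 19.1 = 7.0 DD/day.
Total K = 278 + 287 = 565 DD.
Total duration = 565 / 7.0 = 80.714 ≈ 80.7 days.

80.7 days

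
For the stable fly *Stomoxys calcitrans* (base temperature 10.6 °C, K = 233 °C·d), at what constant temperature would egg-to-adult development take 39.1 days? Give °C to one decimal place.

16.6 °C

Required daily accumulation = 233 / 39.1 = 5.959 DD/day.
T = T_base + 5.959 = 10.6 + 5.959 = 16.559 ≈ 16.6 °C.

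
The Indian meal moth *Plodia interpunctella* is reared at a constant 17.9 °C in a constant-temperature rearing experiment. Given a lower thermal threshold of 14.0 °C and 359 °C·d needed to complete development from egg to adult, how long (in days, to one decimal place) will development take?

92.1 days

Daily accumulation = 17.9 − 14.0 = 3.9 DD/day.
Duration = 359 / 3.9 = 92.051 ≈ 92.1 days.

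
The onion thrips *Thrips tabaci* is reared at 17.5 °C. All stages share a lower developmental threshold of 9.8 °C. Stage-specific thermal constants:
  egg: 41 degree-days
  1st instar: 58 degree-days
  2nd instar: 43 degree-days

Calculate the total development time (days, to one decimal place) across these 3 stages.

18.4 days

Daily accumulation at 17.5 °C = 17.5 − 9.8 = 7.7 DD/day.
Total K = 41 + 58 + 43 = 142 DD.
Total duration = 142 / 7.7 = 18.442 ≈ 18.4 days.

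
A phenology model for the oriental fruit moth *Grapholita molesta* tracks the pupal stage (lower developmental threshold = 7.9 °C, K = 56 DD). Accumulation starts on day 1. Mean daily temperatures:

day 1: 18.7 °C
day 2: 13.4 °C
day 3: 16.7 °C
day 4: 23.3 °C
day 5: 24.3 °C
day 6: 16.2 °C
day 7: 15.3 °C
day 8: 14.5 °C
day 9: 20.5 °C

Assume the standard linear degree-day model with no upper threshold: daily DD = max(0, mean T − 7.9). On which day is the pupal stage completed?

Daily DD above 7.9 °C: 10.8, 5.5, 8.8, 15.4, 16.4, 8.3, 7.4, 6.6, 12.6.
Cumulative: 10.8, 16.3, 25.1, 40.5, 56.9, 65.2, 72.6, 79.2, 91.8.
The total first reaches 56 DD on day 5.

day 5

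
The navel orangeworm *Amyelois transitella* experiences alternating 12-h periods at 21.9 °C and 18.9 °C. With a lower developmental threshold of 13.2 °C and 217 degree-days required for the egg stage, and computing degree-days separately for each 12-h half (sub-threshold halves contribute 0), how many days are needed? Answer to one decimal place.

30.1 days

Day half: max(0, 21.9 − 13.2) × 0.5 = 8.7 × 0.5 = 4.35 DD.
Night half: max(0, 18.9 − 13.2) × 0.5 = 5.7 × 0.5 = 2.85 DD.
Per 24 h: 7.20 DD/day.
Duration = 217 / 7.20 = 30.139 ≈ 30.1 days.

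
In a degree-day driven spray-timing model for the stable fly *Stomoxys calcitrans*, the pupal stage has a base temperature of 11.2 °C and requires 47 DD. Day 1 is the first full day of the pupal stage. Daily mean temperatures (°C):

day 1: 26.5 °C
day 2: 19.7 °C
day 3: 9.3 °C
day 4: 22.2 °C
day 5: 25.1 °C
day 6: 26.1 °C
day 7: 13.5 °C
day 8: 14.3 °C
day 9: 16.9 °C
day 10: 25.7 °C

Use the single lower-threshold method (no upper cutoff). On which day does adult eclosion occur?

day 5

Daily DD above 11.2 °C: 15.3, 8.5, 0.0, 11.0, 13.9, 14.9, 2.3, 3.1, 5.7, 14.5.
Cumulative: 15.3, 23.8, 23.8, 34.8, 48.7, 63.6, 65.9, 69.0, 74.7, 89.2.
The total first reaches 47 DD on day 5.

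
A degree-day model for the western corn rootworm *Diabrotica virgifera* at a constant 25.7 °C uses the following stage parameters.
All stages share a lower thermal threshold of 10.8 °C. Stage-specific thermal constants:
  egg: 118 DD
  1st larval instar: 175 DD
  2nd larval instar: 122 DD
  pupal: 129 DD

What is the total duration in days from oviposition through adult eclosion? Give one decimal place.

Daily accumulation at 25.7 °C = 25.7 − 10.8 = 14.9 DD/day.
Total K = 118 + 175 + 122 + 129 = 544 DD.
Total duration = 544 / 14.9 = 36.510 ≈ 36.5 days.

36.5 days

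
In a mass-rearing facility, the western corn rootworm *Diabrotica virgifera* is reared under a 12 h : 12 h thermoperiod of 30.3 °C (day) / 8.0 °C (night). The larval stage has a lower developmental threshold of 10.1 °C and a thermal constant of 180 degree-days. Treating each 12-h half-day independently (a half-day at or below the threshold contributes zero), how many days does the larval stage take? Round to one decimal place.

Day half: max(0, 30.3 − 10.1) × 0.5 = 20.2 × 0.5 = 10.10 DD.
Night half: max(0, 8.0 − 10.1) × 0.5 = 0.0 × 0.5 = 0.00 DD.
Per 24 h: 10.10 DD/day.
Duration = 180 / 10.10 = 17.822 ≈ 17.8 days.

17.8 days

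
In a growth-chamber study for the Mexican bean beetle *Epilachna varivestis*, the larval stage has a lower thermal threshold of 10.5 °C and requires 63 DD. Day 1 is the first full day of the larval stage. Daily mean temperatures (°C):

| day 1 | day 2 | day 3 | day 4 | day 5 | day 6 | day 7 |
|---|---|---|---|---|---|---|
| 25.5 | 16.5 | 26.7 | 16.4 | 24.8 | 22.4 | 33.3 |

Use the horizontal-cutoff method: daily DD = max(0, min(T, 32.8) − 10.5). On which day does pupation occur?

Daily DD above 10.5 °C (capped at 22.3): 15.0, 6.0, 16.2, 5.9, 14.3, 11.9, 22.3.
Cumulative: 15.0, 21.0, 37.2, 43.1, 57.4, 69.3, 91.6.
The total first reaches 63 DD on day 6.

day 6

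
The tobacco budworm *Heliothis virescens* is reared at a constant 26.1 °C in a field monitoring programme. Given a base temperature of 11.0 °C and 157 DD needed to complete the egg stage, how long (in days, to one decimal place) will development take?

10.4 days

Daily accumulation = 26.1 − 11.0 = 15.1 DD/day.
Duration = 157 / 15.1 = 10.397 ≈ 10.4 days.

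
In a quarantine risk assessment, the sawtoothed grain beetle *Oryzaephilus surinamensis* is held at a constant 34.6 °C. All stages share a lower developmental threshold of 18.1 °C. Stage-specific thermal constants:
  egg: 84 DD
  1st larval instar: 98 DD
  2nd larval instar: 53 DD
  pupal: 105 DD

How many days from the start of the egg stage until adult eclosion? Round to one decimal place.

20.6 days

Daily accumulation at 34.6 °C = 34.6 − 18.1 = 16.5 DD/day.
Total K = 84 + 98 + 53 + 105 = 340 DD.
Total duration = 340 / 16.5 = 20.606 ≈ 20.6 days.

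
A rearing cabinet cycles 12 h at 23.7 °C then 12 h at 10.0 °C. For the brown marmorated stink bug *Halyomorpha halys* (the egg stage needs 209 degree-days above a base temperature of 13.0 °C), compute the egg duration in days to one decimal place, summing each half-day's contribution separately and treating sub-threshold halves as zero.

Day half: max(0, 23.7 − 13.0) × 0.5 = 10.7 × 0.5 = 5.35 DD.
Night half: max(0, 10.0 − 13.0) × 0.5 = 0.0 × 0.5 = 0.00 DD.
Per 24 h: 5.35 DD/day.
Duration = 209 / 5.35 = 39.065 ≈ 39.1 days.

39.1 days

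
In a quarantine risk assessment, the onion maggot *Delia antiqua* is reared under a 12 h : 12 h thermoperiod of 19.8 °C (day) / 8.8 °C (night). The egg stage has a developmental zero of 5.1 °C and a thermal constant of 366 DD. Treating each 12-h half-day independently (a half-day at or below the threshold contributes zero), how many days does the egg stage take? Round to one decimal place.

Day half: max(0, 19.8 − 5.1) × 0.5 = 14.7 × 0.5 = 7.35 DD.
Night half: max(0, 8.8 − 5.1) × 0.5 = 3.7 × 0.5 = 1.85 DD.
Per 24 h: 9.20 DD/day.
Duration = 366 / 9.20 = 39.783 ≈ 39.8 days.

39.8 days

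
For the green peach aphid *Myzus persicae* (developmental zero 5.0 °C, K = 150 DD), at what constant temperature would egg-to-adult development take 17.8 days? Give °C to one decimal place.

13.4 °C

Required daily accumulation = 150 / 17.8 = 8.427 DD/day.
T = T_base + 8.427 = 5.0 + 8.427 = 13.427 ≈ 13.4 °C.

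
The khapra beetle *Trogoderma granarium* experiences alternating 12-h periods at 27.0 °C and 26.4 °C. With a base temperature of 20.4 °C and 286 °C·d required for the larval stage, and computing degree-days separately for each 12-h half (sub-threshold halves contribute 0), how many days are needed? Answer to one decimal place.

45.4 days

Day half: max(0, 27.0 − 20.4) × 0.5 = 6.6 × 0.5 = 3.30 DD.
Night half: max(0, 26.4 − 20.4) × 0.5 = 6.0 × 0.5 = 3.00 DD.
Per 24 h: 6.30 DD/day.
Duration = 286 / 6.30 = 45.397 ≈ 45.4 days.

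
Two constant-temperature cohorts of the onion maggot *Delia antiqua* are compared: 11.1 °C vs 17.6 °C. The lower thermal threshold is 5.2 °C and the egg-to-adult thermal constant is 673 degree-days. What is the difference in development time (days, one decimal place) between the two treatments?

59.8 days

At 11.1 °C: 673 / (11.1 − 5.2) = 673 / 5.9 = 114.068 d.
At 17.6 °C: 673 / (17.6 − 5.2) = 673 / 12.4 = 54.274 d.
Difference = |114.068 − 54.274| = 59.794 ≈ 59.8 days.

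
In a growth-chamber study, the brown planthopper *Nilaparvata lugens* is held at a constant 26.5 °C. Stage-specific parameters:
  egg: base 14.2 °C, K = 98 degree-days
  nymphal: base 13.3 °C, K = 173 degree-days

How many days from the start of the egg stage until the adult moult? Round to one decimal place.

egg: 98 / (26.5 − 14.2) = 98 / 12.3 = 7.967 d.
nymphal: 173 / (26.5 − 13.3) = 173 / 13.2 = 13.106 d.
Sum = 21.074 ≈ 21.1 days.

21.1 days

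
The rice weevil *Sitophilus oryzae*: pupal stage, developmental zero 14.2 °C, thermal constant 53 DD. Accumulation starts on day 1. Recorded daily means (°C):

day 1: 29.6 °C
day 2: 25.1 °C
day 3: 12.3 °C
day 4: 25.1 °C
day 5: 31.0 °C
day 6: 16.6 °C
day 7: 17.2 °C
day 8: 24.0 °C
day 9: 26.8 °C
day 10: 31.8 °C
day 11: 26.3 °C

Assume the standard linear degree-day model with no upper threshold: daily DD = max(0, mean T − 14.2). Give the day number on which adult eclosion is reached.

day 5

Daily DD above 14.2 °C: 15.4, 10.9, 0.0, 10.9, 16.8, 2.4, 3.0, 9.8, 12.6, 17.6, 12.1.
Cumulative: 15.4, 26.3, 26.3, 37.2, 54.0, 56.4, 59.4, 69.2, 81.8, 99.4, 111.5.
The total first reaches 53 DD on day 5.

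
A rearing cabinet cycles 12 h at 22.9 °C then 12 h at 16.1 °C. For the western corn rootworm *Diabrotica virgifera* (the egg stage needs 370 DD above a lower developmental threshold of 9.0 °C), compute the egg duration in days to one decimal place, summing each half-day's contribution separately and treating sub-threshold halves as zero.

Day half: max(0, 22.9 − 9.0) × 0.5 = 13.9 × 0.5 = 6.95 DD.
Night half: max(0, 16.1 − 9.0) × 0.5 = 7.1 × 0.5 = 3.55 DD.
Per 24 h: 10.50 DD/day.
Duration = 370 / 10.50 = 35.238 ≈ 35.2 days.

35.2 days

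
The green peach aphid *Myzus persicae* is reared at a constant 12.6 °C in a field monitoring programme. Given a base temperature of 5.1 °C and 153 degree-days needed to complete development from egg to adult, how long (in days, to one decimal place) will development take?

20.4 days

Daily accumulation = 12.6 − 5.1 = 7.5 DD/day.
Duration = 153 / 7.5 = 20.400 ≈ 20.4 days.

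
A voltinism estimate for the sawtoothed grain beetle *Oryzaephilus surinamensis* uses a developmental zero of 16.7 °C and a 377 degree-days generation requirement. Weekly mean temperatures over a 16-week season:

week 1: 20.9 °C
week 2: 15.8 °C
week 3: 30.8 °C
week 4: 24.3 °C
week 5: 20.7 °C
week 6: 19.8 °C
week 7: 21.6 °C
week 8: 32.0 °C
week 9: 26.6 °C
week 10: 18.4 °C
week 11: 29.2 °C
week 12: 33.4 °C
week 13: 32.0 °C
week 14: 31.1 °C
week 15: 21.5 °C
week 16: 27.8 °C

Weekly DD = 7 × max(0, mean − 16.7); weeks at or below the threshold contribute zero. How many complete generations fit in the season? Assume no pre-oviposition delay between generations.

Weekly DD (7 × max(0, T̄ − 16.7)): 29.4, 0.0, 98.7, 53.2, 28.0, 21.7, 34.3, 107.1, 69.3, 11.9, 87.5, 116.9, 107.1, 100.8, 33.6, 77.7.
Season total = 977.2 DD.
Complete generations = ⌊977.2 / 377⌋ = 2.

2 generations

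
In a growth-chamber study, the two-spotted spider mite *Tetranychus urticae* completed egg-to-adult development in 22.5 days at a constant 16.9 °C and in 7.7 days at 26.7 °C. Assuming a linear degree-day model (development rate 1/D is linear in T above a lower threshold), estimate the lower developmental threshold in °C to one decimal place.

Linear rate model ⇒ the product D·(T − T_b) is constant across temperatures.
22.5·(16.9 − T_b) = 7.7·(26.7 − T_b)
T_b = (22.5·16.9 − 7.7·26.7) / (22.5 − 7.7) = 174.66 / 14.8 = 11.801 °C ≈ 11.8 °C.

11.8 °C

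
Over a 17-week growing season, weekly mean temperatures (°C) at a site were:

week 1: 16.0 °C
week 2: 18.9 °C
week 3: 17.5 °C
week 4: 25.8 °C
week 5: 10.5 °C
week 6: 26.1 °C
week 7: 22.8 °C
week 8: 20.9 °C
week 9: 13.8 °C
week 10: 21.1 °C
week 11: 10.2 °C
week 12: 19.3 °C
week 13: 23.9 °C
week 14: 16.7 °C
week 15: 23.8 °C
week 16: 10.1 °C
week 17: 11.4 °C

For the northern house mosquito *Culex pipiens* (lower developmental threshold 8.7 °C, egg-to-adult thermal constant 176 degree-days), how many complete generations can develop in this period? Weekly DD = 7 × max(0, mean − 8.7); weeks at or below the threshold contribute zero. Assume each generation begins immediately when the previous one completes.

6 generations

Weekly DD (7 × max(0, T̄ − 8.7)): 51.1, 71.4, 61.6, 119.7, 12.6, 121.8, 98.7, 85.4, 35.7, 86.8, 10.5, 74.2, 106.4, 56.0, 105.7, 9.8, 18.9.
Season total = 1126.3 DD.
Complete generations = ⌊1126.3 / 176⌋ = 6.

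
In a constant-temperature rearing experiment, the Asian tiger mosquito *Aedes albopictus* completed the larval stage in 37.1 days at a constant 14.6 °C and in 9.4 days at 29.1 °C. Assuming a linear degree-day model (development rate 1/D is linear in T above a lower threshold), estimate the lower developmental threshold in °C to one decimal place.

Linear rate model ⇒ the product D·(T − T_b) is constant across temperatures.
37.1·(14.6 − T_b) = 9.4·(29.1 − T_b)
T_b = (37.1·14.6 − 9.4·29.1) / (37.1 − 9.4) = 268.12 / 27.7 = 9.679 °C ≈ 9.7 °C.

9.7 °C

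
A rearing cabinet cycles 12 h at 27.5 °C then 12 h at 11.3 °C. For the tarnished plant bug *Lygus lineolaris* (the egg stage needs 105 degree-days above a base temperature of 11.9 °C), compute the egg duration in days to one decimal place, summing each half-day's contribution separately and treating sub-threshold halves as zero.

13.5 days

Day half: max(0, 27.5 − 11.9) × 0.5 = 15.6 × 0.5 = 7.80 DD.
Night half: max(0, 11.3 − 11.9) × 0.5 = 0.0 × 0.5 = 0.00 DD.
Per 24 h: 7.80 DD/day.
Duration = 105 / 7.80 = 13.462 ≈ 13.5 days.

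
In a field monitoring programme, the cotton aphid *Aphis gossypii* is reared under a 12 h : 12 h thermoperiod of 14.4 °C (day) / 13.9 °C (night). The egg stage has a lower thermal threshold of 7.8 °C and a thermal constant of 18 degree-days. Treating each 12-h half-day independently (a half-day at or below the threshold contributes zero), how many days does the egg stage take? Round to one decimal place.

2.8 days

Day half: max(0, 14.4 − 7.8) × 0.5 = 6.6 × 0.5 = 3.30 DD.
Night half: max(0, 13.9 − 7.8) × 0.5 = 6.1 × 0.5 = 3.05 DD.
Per 24 h: 6.35 DD/day.
Duration = 18 / 6.35 = 2.835 ≈ 2.8 days.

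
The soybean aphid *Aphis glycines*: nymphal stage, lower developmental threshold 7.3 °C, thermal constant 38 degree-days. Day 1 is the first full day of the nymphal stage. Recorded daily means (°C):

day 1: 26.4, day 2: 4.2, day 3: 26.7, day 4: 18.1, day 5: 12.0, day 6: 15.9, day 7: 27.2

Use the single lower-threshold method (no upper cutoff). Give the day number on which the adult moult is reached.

Daily DD above 7.3 °C: 19.1, 0.0, 19.4, 10.8, 4.7, 8.6, 19.9.
Cumulative: 19.1, 19.1, 38.5, 49.3, 54.0, 62.6, 82.5.
The total first reaches 38 DD on day 3.

day 3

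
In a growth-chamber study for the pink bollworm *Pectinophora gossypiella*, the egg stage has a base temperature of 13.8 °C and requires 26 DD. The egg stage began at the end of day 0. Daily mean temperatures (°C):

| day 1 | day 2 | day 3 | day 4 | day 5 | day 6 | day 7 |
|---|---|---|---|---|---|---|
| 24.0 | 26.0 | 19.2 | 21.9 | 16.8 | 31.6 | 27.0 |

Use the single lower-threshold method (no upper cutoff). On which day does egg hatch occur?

day 3

Daily DD above 13.8 °C: 10.2, 12.2, 5.4, 8.1, 3.0, 17.8, 13.2.
Cumulative: 10.2, 22.4, 27.8, 35.9, 38.9, 56.7, 69.9.
The total first reaches 26 DD on day 3.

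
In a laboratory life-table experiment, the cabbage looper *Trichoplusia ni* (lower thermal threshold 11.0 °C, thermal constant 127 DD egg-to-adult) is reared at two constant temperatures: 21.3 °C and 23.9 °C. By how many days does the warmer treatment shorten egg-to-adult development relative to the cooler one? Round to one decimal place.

At 21.3 °C: 127 / (21.3 − 11.0) = 127 / 10.3 = 12.330 d.
At 23.9 °C: 127 / (23.9 − 11.0) = 127 / 12.9 = 9.845 d.
Difference = |12.330 − 9.845| = 2.485 ≈ 2.5 days.

2.5 days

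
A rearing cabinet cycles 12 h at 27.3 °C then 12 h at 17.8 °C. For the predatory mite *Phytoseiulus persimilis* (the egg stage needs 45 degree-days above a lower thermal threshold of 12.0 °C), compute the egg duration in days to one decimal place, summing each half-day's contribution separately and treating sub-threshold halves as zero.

4.3 days

Day half: max(0, 27.3 − 12.0) × 0.5 = 15.3 × 0.5 = 7.65 DD.
Night half: max(0, 17.8 − 12.0) × 0.5 = 5.8 × 0.5 = 2.90 DD.
Per 24 h: 10.55 DD/day.
Duration = 45 / 10.55 = 4.265 ≈ 4.3 days.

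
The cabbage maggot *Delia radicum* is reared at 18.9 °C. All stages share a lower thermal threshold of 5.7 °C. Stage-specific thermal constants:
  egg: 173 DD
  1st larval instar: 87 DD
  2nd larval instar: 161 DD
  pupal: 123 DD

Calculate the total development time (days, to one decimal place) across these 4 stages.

41.2 days

Daily accumulation at 18.9 °C = 18.9 − 5.7 = 13.2 DD/day.
Total K = 173 + 87 + 161 + 123 = 544 DD.
Total duration = 544 / 13.2 = 41.212 ≈ 41.2 days.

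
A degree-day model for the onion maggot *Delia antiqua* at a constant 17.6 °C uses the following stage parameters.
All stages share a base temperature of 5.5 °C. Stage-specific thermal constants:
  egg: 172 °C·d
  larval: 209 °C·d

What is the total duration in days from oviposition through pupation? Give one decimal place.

31.5 days

Daily accumulation at 17.6 °C = 17.6 − 5.5 = 12.1 DD/day.
Total K = 172 + 209 = 381 DD.
Total duration = 381 / 12.1 = 31.488 ≈ 31.5 days.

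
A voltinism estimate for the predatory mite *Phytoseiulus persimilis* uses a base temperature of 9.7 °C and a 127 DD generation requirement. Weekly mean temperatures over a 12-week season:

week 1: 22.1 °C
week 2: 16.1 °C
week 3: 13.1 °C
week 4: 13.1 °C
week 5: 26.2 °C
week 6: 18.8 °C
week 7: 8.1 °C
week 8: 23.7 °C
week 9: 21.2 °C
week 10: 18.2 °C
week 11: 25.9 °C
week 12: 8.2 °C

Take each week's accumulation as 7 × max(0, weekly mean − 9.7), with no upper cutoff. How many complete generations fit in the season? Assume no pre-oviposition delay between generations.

5 generations

Weekly DD (7 × max(0, T̄ − 9.7)): 86.8, 44.8, 23.8, 23.8, 115.5, 63.7, 0.0, 98.0, 80.5, 59.5, 113.4, 0.0.
Season total = 709.8 DD.
Complete generations = ⌊709.8 / 127⌋ = 5.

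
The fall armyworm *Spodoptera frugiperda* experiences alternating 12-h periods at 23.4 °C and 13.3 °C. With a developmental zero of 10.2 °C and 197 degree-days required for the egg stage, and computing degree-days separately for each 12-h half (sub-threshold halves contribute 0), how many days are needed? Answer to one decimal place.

24.2 days

Day half: max(0, 23.4 − 10.2) × 0.5 = 13.2 × 0.5 = 6.60 DD.
Night half: max(0, 13.3 − 10.2) × 0.5 = 3.1 × 0.5 = 1.55 DD.
Per 24 h: 8.15 DD/day.
Duration = 197 / 8.15 = 24.172 ≈ 24.2 days.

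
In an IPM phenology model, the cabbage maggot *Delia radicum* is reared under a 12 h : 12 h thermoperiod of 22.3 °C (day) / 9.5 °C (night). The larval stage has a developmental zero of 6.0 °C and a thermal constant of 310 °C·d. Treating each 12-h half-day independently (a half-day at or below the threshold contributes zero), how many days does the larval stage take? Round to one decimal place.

Day half: max(0, 22.3 − 6.0) × 0.5 = 16.3 × 0.5 = 8.15 DD.
Night half: max(0, 9.5 − 6.0) × 0.5 = 3.5 × 0.5 = 1.75 DD.
Per 24 h: 9.90 DD/day.
Duration = 310 / 9.90 = 31.313 ≈ 31.3 days.

31.3 days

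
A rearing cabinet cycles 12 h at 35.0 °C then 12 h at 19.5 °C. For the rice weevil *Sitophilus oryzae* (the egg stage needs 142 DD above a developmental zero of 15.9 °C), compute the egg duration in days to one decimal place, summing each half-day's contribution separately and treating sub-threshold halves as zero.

Day half: max(0, 35.0 − 15.9) × 0.5 = 19.1 × 0.5 = 9.55 DD.
Night half: max(0, 19.5 − 15.9) × 0.5 = 3.6 × 0.5 = 1.80 DD.
Per 24 h: 11.35 DD/day.
Duration = 142 / 11.35 = 12.511 ≈ 12.5 days.

12.5 days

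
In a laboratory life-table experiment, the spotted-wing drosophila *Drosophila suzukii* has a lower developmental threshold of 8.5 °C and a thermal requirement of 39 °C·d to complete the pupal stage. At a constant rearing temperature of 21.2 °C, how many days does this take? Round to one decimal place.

Daily accumulation = 21.2 − 8.5 = 12.7 DD/day.
Duration = 39 / 12.7 = 3.071 ≈ 3.1 days.

3.1 days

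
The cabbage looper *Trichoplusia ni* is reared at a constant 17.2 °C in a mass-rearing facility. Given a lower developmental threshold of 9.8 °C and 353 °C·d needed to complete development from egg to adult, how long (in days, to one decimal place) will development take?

Daily accumulation = 17.2 − 9.8 = 7.4 DD/day.
Duration = 353 / 7.4 = 47.703 ≈ 47.7 days.

47.7 days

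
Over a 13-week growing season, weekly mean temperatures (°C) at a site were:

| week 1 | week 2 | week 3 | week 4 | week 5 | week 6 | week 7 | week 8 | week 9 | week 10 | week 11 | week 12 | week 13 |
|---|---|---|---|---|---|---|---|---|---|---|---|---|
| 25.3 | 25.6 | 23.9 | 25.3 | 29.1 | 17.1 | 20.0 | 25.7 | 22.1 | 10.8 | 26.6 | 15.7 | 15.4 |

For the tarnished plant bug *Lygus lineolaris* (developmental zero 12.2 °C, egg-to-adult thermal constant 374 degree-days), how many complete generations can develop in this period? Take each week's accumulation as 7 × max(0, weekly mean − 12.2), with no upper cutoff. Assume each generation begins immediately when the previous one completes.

Weekly DD (7 × max(0, T̄ − 12.2)): 91.7, 93.8, 81.9, 91.7, 118.3, 34.3, 54.6, 94.5, 69.3, 0.0, 100.8, 24.5, 22.4.
Season total = 877.8 DD.
Complete generations = ⌊877.8 / 374⌋ = 2.

2 generations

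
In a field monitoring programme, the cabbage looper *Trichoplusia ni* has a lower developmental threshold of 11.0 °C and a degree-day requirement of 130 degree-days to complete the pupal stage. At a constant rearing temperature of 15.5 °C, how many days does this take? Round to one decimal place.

Daily accumulation = 15.5 − 11.0 = 4.5 DD/day.
Duration = 130 / 4.5 = 28.889 ≈ 28.9 days.

28.9 days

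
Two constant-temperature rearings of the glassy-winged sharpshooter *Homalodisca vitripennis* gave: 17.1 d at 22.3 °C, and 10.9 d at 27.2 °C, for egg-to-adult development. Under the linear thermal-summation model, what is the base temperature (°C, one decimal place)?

13.7 °C

Under the model K = D·(T − T_b), so D₁·(T₁ − T_b) = D₂·(T₂ − T_b).
17.1·(22.3 − T_b) = 10.9·(27.2 − T_b)
T_b = (17.1·22.3 − 10.9·27.2) / (17.1 − 10.9) = 84.85 / 6.2 = 13.685 °C ≈ 13.7 °C.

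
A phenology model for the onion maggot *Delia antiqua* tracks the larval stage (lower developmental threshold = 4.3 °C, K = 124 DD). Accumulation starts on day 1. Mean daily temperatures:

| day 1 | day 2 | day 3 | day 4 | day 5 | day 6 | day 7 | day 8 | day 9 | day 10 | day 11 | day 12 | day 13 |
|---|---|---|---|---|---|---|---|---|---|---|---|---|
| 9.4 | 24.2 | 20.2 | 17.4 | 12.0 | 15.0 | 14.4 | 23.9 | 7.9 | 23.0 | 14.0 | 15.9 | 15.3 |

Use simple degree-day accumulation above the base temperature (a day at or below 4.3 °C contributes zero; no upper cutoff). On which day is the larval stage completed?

day 10

Daily DD above 4.3 °C: 5.1, 19.9, 15.9, 13.1, 7.7, 10.7, 10.1, 19.6, 3.6, 18.7, 9.7, 11.6, 11.0.
Cumulative: 5.1, 25.0, 40.9, 54.0, 61.7, 72.4, 82.5, 102.1, 105.7, 124.4, 134.1, 145.7, 156.7.
The total first reaches 124 DD on day 10.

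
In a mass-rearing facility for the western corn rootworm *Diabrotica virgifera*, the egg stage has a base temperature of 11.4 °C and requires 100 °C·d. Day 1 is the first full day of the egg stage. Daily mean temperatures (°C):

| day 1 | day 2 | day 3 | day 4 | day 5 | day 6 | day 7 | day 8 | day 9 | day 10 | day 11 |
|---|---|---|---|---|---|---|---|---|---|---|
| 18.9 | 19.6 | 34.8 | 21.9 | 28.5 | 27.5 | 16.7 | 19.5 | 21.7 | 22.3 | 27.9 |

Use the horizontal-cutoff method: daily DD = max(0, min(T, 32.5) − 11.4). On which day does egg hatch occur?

Daily DD above 11.4 °C (capped at 21.1): 7.5, 8.2, 21.1, 10.5, 17.1, 16.1, 5.3, 8.1, 10.3, 10.9, 16.5.
Cumulative: 7.5, 15.7, 36.8, 47.3, 64.4, 80.5, 85.8, 93.9, 104.2, 115.1, 131.6.
The total first reaches 100 DD on day 9.

day 9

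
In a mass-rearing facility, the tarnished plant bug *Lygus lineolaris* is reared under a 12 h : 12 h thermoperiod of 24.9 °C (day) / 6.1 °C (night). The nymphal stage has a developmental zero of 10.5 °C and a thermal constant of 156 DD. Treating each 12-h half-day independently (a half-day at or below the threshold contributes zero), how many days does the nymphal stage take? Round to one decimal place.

21.7 days

Day half: max(0, 24.9 − 10.5) × 0.5 = 14.4 × 0.5 = 7.20 DD.
Night half: max(0, 6.1 − 10.5) × 0.5 = 0.0 × 0.5 = 0.00 DD.
Per 24 h: 7.20 DD/day.
Duration = 156 / 7.20 = 21.667 ≈ 21.7 days.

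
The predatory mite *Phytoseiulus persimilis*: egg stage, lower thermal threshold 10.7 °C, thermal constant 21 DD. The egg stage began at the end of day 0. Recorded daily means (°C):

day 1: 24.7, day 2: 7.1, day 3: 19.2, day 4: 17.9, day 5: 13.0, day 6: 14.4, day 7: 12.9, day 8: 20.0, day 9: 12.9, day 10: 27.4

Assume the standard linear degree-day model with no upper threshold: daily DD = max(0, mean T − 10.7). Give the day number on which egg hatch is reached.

Daily DD above 10.7 °C: 14.0, 0.0, 8.5, 7.2, 2.3, 3.7, 2.2, 9.3, 2.2, 16.7.
Cumulative: 14.0, 14.0, 22.5, 29.7, 32.0, 35.7, 37.9, 47.2, 49.4, 66.1.
The total first reaches 21 DD on day 3.

day 3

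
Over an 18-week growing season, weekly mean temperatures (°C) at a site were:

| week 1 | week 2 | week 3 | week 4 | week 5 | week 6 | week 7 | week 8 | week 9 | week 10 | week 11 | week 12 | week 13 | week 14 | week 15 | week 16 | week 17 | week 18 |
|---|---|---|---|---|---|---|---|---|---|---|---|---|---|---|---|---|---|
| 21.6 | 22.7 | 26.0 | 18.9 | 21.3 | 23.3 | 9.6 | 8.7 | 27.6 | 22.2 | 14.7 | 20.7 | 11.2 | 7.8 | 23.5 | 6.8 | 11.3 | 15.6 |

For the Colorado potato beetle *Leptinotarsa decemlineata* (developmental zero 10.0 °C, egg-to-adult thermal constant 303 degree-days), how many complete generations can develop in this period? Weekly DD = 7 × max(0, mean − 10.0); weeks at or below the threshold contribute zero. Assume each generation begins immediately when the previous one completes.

Weekly DD (7 × max(0, T̄ − 10.0)): 81.2, 88.9, 112.0, 62.3, 79.1, 93.1, 0.0, 0.0, 123.2, 85.4, 32.9, 74.9, 8.4, 0.0, 94.5, 0.0, 9.1, 39.2.
Season total = 984.2 DD.
Complete generations = ⌊984.2 / 303⌋ = 3.

3 generations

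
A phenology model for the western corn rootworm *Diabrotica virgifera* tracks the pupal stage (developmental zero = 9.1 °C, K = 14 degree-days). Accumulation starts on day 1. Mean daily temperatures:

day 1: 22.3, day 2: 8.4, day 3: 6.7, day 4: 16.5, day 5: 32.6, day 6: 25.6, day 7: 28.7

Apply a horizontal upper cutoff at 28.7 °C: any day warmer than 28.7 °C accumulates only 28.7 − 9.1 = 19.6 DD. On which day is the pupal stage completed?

Daily DD above 9.1 °C (capped at 19.6): 13.2, 0.0, 0.0, 7.4, 19.6, 16.5, 19.6.
Cumulative: 13.2, 13.2, 13.2, 20.6, 40.2, 56.7, 76.3.
The total first reaches 14 DD on day 4.

day 4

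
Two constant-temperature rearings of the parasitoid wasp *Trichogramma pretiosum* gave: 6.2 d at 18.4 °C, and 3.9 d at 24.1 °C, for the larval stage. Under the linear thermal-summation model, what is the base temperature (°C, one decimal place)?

Equal thermal constants: D₁(T₁ − T_b) = D₂(T₂ − T_b).
6.2·(18.4 − T_b) = 3.9·(24.1 − T_b)
T_b = (6.2·18.4 − 3.9·24.1) / (6.2 − 3.9) = 20.09 / 2.3 = 8.735 °C ≈ 8.7 °C.

8.7 °C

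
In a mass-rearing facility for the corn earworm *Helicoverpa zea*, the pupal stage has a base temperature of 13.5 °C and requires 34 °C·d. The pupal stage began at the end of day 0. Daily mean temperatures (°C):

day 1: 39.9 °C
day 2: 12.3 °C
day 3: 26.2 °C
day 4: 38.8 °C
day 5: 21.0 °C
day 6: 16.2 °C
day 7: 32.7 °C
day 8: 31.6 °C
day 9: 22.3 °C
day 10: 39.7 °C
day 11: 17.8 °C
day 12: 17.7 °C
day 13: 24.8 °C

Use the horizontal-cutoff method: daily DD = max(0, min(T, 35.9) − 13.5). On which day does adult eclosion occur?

day 3

Daily DD above 13.5 °C (capped at 22.4): 22.4, 0.0, 12.7, 22.4, 7.5, 2.7, 19.2, 18.1, 8.8, 22.4, 4.3, 4.2, 11.3.
Cumulative: 22.4, 22.4, 35.1, 57.5, 65.0, 67.7, 86.9, 105.0, 113.8, 136.2, 140.5, 144.7, 156.0.
The total first reaches 34 DD on day 3.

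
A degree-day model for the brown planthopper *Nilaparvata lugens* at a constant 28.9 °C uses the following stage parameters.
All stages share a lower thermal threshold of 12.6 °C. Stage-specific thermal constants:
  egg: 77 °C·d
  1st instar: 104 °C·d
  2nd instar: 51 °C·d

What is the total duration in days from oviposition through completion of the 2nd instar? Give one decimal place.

Daily accumulation at 28.9 °C = 28.9 − 12.6 = 16.3 DD/day.
Total K = 77 + 104 + 51 = 232 DD.
Total duration = 232 / 16.3 = 14.233 ≈ 14.2 days.

14.2 days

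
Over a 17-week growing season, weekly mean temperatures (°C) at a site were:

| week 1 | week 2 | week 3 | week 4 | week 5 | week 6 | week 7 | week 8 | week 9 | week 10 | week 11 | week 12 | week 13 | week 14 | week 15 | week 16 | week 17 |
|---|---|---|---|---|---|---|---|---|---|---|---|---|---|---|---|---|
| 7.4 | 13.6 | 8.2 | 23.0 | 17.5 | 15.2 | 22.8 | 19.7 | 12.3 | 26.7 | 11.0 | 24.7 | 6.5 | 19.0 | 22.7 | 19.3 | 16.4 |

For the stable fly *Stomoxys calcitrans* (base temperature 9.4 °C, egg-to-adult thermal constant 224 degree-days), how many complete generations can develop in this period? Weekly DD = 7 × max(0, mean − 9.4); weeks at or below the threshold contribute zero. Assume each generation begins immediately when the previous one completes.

4 generations

Weekly DD (7 × max(0, T̄ − 9.4)): 0.0, 29.4, 0.0, 95.2, 56.7, 40.6, 93.8, 72.1, 20.3, 121.1, 11.2, 107.1, 0.0, 67.2, 93.1, 69.3, 49.0.
Season total = 926.1 DD.
Complete generations = ⌊926.1 / 224⌋ = 4.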